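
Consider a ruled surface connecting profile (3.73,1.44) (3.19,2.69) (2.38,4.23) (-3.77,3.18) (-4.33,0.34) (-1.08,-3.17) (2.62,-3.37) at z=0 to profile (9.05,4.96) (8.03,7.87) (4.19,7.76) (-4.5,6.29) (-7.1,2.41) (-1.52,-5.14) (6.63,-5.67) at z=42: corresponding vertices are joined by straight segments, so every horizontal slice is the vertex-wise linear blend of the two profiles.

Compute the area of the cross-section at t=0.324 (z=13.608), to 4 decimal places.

Area at t=0.324: 74.8030

Cross-section at t=0.324: each vertex is (1-t)·p0[i] + t·p1[i].
  v1: (1-0.324)·(3.73,1.44) + 0.324·(9.05,4.96) = (5.4537,2.5805)
  v2: (1-0.324)·(3.19,2.69) + 0.324·(8.03,7.87) = (4.7582,4.3683)
  v3: (1-0.324)·(2.38,4.23) + 0.324·(4.19,7.76) = (2.9664,5.3737)
  v4: (1-0.324)·(-3.77,3.18) + 0.324·(-4.5,6.29) = (-4.0065,4.1876)
  v5: (1-0.324)·(-4.33,0.34) + 0.324·(-7.1,2.41) = (-5.2275,1.0107)
  v6: (1-0.324)·(-1.08,-3.17) + 0.324·(-1.52,-5.14) = (-1.2226,-3.8083)
  v7: (1-0.324)·(2.62,-3.37) + 0.324·(6.63,-5.67) = (3.9192,-4.1152)
Shoelace sum Σ(x_i·y_{i+1} − x_{i+1}·y_i):
  i=1: 5.4537·4.3683 − 4.7582·2.5805 = +11.5451 (running +11.5451)
  i=2: 4.7582·5.3737 − 2.9664·4.3683 = +12.6107 (running +24.1557)
  i=3: 2.9664·4.1876 − -4.0065·5.3737 = +33.9523 (running +58.1080)
  i=4: -4.0065·1.0107 − -5.2275·4.1876 = +17.8415 (running +75.9495)
  i=5: -5.2275·-3.8083 − -1.2226·1.0107 = +21.1433 (running +97.0929)
  i=6: -1.2226·-4.1152 − 3.9192·-3.8083 = +19.9566 (running +117.0495)
  i=7: 3.9192·2.5805 − 5.4537·-4.1152 = +32.5565 (running +149.6060)
Area = |Σ|/2 = |149.6060|/2 = 74.8030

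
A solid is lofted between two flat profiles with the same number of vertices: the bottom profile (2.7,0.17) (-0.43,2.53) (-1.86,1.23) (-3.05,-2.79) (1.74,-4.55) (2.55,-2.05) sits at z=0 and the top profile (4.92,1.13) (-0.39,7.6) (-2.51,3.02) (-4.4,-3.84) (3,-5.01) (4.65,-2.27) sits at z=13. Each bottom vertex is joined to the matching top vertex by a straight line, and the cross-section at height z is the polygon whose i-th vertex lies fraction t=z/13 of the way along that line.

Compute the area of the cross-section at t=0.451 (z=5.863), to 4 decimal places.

Area at t=0.451: 44.3839

Cross-section at t=0.451: each vertex is (1-t)·p0[i] + t·p1[i].
  v1: (1-0.451)·(2.7,0.17) + 0.451·(4.92,1.13) = (3.7012,0.6030)
  v2: (1-0.451)·(-0.43,2.53) + 0.451·(-0.39,7.6) = (-0.4120,4.8166)
  v3: (1-0.451)·(-1.86,1.23) + 0.451·(-2.51,3.02) = (-2.1532,2.0373)
  v4: (1-0.451)·(-3.05,-2.79) + 0.451·(-4.4,-3.84) = (-3.6589,-3.2635)
  v5: (1-0.451)·(1.74,-4.55) + 0.451·(3,-5.01) = (2.3083,-4.7575)
  v6: (1-0.451)·(2.55,-2.05) + 0.451·(4.65,-2.27) = (3.4971,-2.1492)
Shoelace sum Σ(x_i·y_{i+1} − x_{i+1}·y_i):
  i=1: 3.7012·4.8166 − -0.4120·0.6030 = +18.0756 (running +18.0756)
  i=2: -0.4120·2.0373 − -2.1532·4.8166 = +9.5315 (running +27.6071)
  i=3: -2.1532·-3.2635 − -3.6589·2.0373 = +14.4811 (running +42.0881)
  i=4: -3.6589·-4.7575 − 2.3083·-3.2635 = +24.9400 (running +67.0281)
  i=5: 2.3083·-2.1492 − 3.4971·-4.7575 = +11.6764 (running +78.7045)
  i=6: 3.4971·0.6030 − 3.7012·-2.1492 = +10.0633 (running +88.7678)
Area = |Σ|/2 = |88.7678|/2 = 44.3839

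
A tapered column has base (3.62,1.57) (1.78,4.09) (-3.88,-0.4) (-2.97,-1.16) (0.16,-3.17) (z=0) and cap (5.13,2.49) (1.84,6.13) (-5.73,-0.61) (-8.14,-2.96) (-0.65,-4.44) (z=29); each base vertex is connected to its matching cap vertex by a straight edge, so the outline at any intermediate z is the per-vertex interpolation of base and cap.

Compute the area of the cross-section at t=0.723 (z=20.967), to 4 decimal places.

Cross-section at t=0.723: each vertex is (1-t)·p0[i] + t·p1[i].
  v1: (1-0.723)·(3.62,1.57) + 0.723·(5.13,2.49) = (4.7117,2.2352)
  v2: (1-0.723)·(1.78,4.09) + 0.723·(1.84,6.13) = (1.8234,5.5649)
  v3: (1-0.723)·(-3.88,-0.4) + 0.723·(-5.73,-0.61) = (-5.2176,-0.5518)
  v4: (1-0.723)·(-2.97,-1.16) + 0.723·(-8.14,-2.96) = (-6.7079,-2.4614)
  v5: (1-0.723)·(0.16,-3.17) + 0.723·(-0.65,-4.44) = (-0.4256,-4.0882)
Shoelace sum Σ(x_i·y_{i+1} − x_{i+1}·y_i):
  i=1: 4.7117·5.5649 − 1.8234·2.2352 = +22.1449 (running +22.1449)
  i=2: 1.8234·-0.5518 − -5.2176·5.5649 = +28.0291 (running +50.1739)
  i=3: -5.2176·-2.4614 − -6.7079·-0.5518 = +9.1409 (running +59.3148)
  i=4: -6.7079·-4.0882 − -0.4256·-2.4614 = +26.3757 (running +85.6905)
  i=5: -0.4256·2.2352 − 4.7117·-4.0882 = +18.3112 (running +104.0016)
Area = |Σ|/2 = |104.0016|/2 = 52.0008

Area at t=0.723: 52.0008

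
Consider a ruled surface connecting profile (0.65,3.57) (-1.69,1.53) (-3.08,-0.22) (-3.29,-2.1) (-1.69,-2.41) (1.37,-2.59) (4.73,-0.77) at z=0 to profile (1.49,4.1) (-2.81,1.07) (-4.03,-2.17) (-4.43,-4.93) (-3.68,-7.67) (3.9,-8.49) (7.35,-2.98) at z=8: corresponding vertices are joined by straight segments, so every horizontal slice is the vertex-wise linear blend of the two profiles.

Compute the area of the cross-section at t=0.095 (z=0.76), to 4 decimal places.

Area at t=0.095: 34.0259

Cross-section at t=0.095: each vertex is (1-t)·p0[i] + t·p1[i].
  v1: (1-0.095)·(0.65,3.57) + 0.095·(1.49,4.1) = (0.7298,3.6203)
  v2: (1-0.095)·(-1.69,1.53) + 0.095·(-2.81,1.07) = (-1.7964,1.4863)
  v3: (1-0.095)·(-3.08,-0.22) + 0.095·(-4.03,-2.17) = (-3.1703,-0.4052)
  v4: (1-0.095)·(-3.29,-2.1) + 0.095·(-4.43,-4.93) = (-3.3983,-2.3689)
  v5: (1-0.095)·(-1.69,-2.41) + 0.095·(-3.68,-7.67) = (-1.8790,-2.9097)
  v6: (1-0.095)·(1.37,-2.59) + 0.095·(3.9,-8.49) = (1.6104,-3.1505)
  v7: (1-0.095)·(4.73,-0.77) + 0.095·(7.35,-2.98) = (4.9789,-0.9800)
Shoelace sum Σ(x_i·y_{i+1} − x_{i+1}·y_i):
  i=1: 0.7298·1.4863 − -1.7964·3.6203 = +7.5883 (running +7.5883)
  i=2: -1.7964·-0.4052 − -3.1703·1.4863 = +5.4399 (running +13.0282)
  i=3: -3.1703·-2.3689 − -3.3983·-0.4052 = +6.1327 (running +19.1609)
  i=4: -3.3983·-2.9097 − -1.8790·-2.3689 = +5.4368 (running +24.5978)
  i=5: -1.8790·-3.1505 − 1.6104·-2.9097 = +10.6056 (running +35.2033)
  i=6: 1.6104·-0.9800 − 4.9789·-3.1505 = +14.1080 (running +49.3113)
  i=7: 4.9789·3.6203 − 0.7298·-0.9800 = +18.7405 (running +68.0518)
Area = |Σ|/2 = |68.0518|/2 = 34.0259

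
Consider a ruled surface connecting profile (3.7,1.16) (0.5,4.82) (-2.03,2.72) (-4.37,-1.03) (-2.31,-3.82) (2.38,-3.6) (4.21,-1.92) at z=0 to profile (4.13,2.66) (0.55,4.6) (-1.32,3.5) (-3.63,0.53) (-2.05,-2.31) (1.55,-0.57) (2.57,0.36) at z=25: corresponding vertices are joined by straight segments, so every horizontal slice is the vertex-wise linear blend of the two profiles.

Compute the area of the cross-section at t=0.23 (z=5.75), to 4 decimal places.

Area at t=0.23: 43.7578

Cross-section at t=0.23: each vertex is (1-t)·p0[i] + t·p1[i].
  v1: (1-0.23)·(3.7,1.16) + 0.23·(4.13,2.66) = (3.7989,1.5050)
  v2: (1-0.23)·(0.5,4.82) + 0.23·(0.55,4.6) = (0.5115,4.7694)
  v3: (1-0.23)·(-2.03,2.72) + 0.23·(-1.32,3.5) = (-1.8667,2.8994)
  v4: (1-0.23)·(-4.37,-1.03) + 0.23·(-3.63,0.53) = (-4.1998,-0.6712)
  v5: (1-0.23)·(-2.31,-3.82) + 0.23·(-2.05,-2.31) = (-2.2502,-3.4727)
  v6: (1-0.23)·(2.38,-3.6) + 0.23·(1.55,-0.57) = (2.1891,-2.9031)
  v7: (1-0.23)·(4.21,-1.92) + 0.23·(2.57,0.36) = (3.8328,-1.3956)
Shoelace sum Σ(x_i·y_{i+1} − x_{i+1}·y_i):
  i=1: 3.7989·4.7694 − 0.5115·1.5050 = +17.3487 (running +17.3487)
  i=2: 0.5115·2.8994 − -1.8667·4.7694 = +10.3861 (running +27.7347)
  i=3: -1.8667·-0.6712 − -4.1998·2.8994 = +13.4298 (running +41.1646)
  i=4: -4.1998·-3.4727 − -2.2502·-0.6712 = +13.0743 (running +54.2389)
  i=5: -2.2502·-2.9031 − 2.1891·-3.4727 = +14.1346 (running +68.3735)
  i=6: 2.1891·-1.3956 − 3.8328·-2.9031 = +8.0719 (running +76.4454)
  i=7: 3.8328·1.5050 − 3.7989·-1.3956 = +11.0701 (running +87.5155)
Area = |Σ|/2 = |87.5155|/2 = 43.7578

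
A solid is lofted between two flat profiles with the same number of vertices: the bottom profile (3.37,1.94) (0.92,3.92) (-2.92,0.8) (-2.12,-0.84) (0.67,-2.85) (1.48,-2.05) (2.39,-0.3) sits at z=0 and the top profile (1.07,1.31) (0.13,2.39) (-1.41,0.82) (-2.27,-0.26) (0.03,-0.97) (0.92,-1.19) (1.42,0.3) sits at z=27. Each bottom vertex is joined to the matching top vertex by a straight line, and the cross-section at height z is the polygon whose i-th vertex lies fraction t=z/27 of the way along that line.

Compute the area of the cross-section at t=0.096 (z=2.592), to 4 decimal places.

Cross-section at t=0.096: each vertex is (1-t)·p0[i] + t·p1[i].
  v1: (1-0.096)·(3.37,1.94) + 0.096·(1.07,1.31) = (3.1492,1.8795)
  v2: (1-0.096)·(0.92,3.92) + 0.096·(0.13,2.39) = (0.8442,3.7731)
  v3: (1-0.096)·(-2.92,0.8) + 0.096·(-1.41,0.82) = (-2.7750,0.8019)
  v4: (1-0.096)·(-2.12,-0.84) + 0.096·(-2.27,-0.26) = (-2.1344,-0.7843)
  v5: (1-0.096)·(0.67,-2.85) + 0.096·(0.03,-0.97) = (0.6086,-2.6695)
  v6: (1-0.096)·(1.48,-2.05) + 0.096·(0.92,-1.19) = (1.4262,-1.9674)
  v7: (1-0.096)·(2.39,-0.3) + 0.096·(1.42,0.3) = (2.2969,-0.2424)
Shoelace sum Σ(x_i·y_{i+1} − x_{i+1}·y_i):
  i=1: 3.1492·3.7731 − 0.8442·1.8795 = +10.2957 (running +10.2957)
  i=2: 0.8442·0.8019 − -2.7750·3.7731 = +11.1475 (running +21.4432)
  i=3: -2.7750·-0.7843 − -2.1344·0.8019 = +3.8881 (running +25.3313)
  i=4: -2.1344·-2.6695 − 0.6086·-0.7843 = +6.1751 (running +31.5065)
  i=5: 0.6086·-1.9674 − 1.4262·-2.6695 = +2.6101 (running +34.1165)
  i=6: 1.4262·-0.2424 − 2.2969·-1.9674 = +4.1733 (running +38.2898)
  i=7: 2.2969·1.8795 − 3.1492·-0.2424 = +5.0804 (running +43.3702)
Area = |Σ|/2 = |43.3702|/2 = 21.6851

Area at t=0.096: 21.6851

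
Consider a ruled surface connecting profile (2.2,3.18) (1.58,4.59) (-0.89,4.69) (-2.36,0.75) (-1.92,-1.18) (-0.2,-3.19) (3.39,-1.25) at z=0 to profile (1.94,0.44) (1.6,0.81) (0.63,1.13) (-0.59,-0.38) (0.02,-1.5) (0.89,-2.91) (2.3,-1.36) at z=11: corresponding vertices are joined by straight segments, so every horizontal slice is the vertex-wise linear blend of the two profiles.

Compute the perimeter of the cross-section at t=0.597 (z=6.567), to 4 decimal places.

Perimeter at t=0.597: 14.7109

Cross-section at t=0.597: each vertex is (1-t)·p0[i] + t·p1[i].
  v1: (1-0.597)·(2.2,3.18) + 0.597·(1.94,0.44) = (2.0448,1.5442)
  v2: (1-0.597)·(1.58,4.59) + 0.597·(1.6,0.81) = (1.5919,2.3333)
  v3: (1-0.597)·(-0.89,4.69) + 0.597·(0.63,1.13) = (0.0174,2.5647)
  v4: (1-0.597)·(-2.36,0.75) + 0.597·(-0.59,-0.38) = (-1.3033,0.0754)
  v5: (1-0.597)·(-1.92,-1.18) + 0.597·(0.02,-1.5) = (-0.7618,-1.3710)
  v6: (1-0.597)·(-0.2,-3.19) + 0.597·(0.89,-2.91) = (0.4507,-3.0228)
  v7: (1-0.597)·(3.39,-1.25) + 0.597·(2.3,-1.36) = (2.7393,-1.3157)
Perimeter = Σ |v_{i+1} − v_i|:
  edge 1→2: √(-0.4528² + 0.7891²) = 0.9098 (running 0.9098)
  edge 2→3: √(-1.5745² + 0.2313²) = 1.5914 (running 2.5012)
  edge 3→4: √(-1.3207² + -2.4893²) = 2.8180 (running 5.3192)
  edge 4→5: √(0.5415² + -1.4464²) = 1.5445 (running 6.8637)
  edge 5→6: √(1.2126² + -1.6518²) = 2.0491 (running 8.9127)
  edge 6→7: √(2.2885² + 1.7072²) = 2.8551 (running 11.7679)
  edge 7→1: √(-0.6945² + 2.8599²) = 2.9430 (running 14.7109)
Perimeter = 14.7109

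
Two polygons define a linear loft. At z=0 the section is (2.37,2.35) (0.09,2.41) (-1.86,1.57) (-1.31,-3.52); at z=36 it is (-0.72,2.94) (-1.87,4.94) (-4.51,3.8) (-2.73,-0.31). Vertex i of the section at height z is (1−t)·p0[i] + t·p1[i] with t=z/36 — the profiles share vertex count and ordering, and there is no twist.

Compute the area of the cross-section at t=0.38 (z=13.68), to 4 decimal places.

Cross-section at t=0.38: each vertex is (1-t)·p0[i] + t·p1[i].
  v1: (1-0.38)·(2.37,2.35) + 0.38·(-0.72,2.94) = (1.1958,2.5742)
  v2: (1-0.38)·(0.09,2.41) + 0.38·(-1.87,4.94) = (-0.6548,3.3714)
  v3: (1-0.38)·(-1.86,1.57) + 0.38·(-4.51,3.8) = (-2.8670,2.4174)
  v4: (1-0.38)·(-1.31,-3.52) + 0.38·(-2.73,-0.31) = (-1.8496,-2.3002)
Shoelace sum Σ(x_i·y_{i+1} − x_{i+1}·y_i):
  i=1: 1.1958·3.3714 − -0.6548·2.5742 = +5.7171 (running +5.7171)
  i=2: -0.6548·2.4174 − -2.8670·3.3714 = +8.0829 (running +13.8000)
  i=3: -2.8670·-2.3002 − -1.8496·2.4174 = +11.0659 (running +24.8659)
  i=4: -1.8496·2.5742 − 1.1958·-2.3002 = -2.0107 (running +22.8552)
Area = |Σ|/2 = |22.8552|/2 = 11.4276

Area at t=0.38: 11.4276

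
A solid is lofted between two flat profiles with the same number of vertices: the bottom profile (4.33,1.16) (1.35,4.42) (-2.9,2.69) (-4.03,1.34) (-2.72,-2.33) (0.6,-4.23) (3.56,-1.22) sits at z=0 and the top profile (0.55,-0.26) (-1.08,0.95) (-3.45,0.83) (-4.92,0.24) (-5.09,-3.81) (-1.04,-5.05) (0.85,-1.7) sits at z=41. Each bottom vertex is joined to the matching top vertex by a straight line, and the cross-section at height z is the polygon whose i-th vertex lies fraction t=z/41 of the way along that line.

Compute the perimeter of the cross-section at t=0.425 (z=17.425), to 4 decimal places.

Cross-section at t=0.425: each vertex is (1-t)·p0[i] + t·p1[i].
  v1: (1-0.425)·(4.33,1.16) + 0.425·(0.55,-0.26) = (2.7235,0.5565)
  v2: (1-0.425)·(1.35,4.42) + 0.425·(-1.08,0.95) = (0.3172,2.9452)
  v3: (1-0.425)·(-2.9,2.69) + 0.425·(-3.45,0.83) = (-3.1338,1.8995)
  v4: (1-0.425)·(-4.03,1.34) + 0.425·(-4.92,0.24) = (-4.4082,0.8725)
  v5: (1-0.425)·(-2.72,-2.33) + 0.425·(-5.09,-3.81) = (-3.7272,-2.9590)
  v6: (1-0.425)·(0.6,-4.23) + 0.425·(-1.04,-5.05) = (-0.0970,-4.5785)
  v7: (1-0.425)·(3.56,-1.22) + 0.425·(0.85,-1.7) = (2.4082,-1.4240)
Perimeter = Σ |v_{i+1} − v_i|:
  edge 1→2: √(-2.4062² + 2.3887²) = 3.3906 (running 3.3906)
  edge 2→3: √(-3.4510² + -1.0457²) = 3.6060 (running 6.9966)
  edge 3→4: √(-1.2745² + -1.0270²) = 1.6368 (running 8.6334)
  edge 4→5: √(0.6810² + -3.8315²) = 3.8915 (running 12.5249)
  edge 5→6: √(3.6302² + -1.6195²) = 3.9751 (running 16.5000)
  edge 6→7: √(2.5052² + 3.1545²) = 4.0283 (running 20.5283)
  edge 7→1: √(0.3153² + 1.9805²) = 2.0054 (running 22.5337)
Perimeter = 22.5337

Perimeter at t=0.425: 22.5337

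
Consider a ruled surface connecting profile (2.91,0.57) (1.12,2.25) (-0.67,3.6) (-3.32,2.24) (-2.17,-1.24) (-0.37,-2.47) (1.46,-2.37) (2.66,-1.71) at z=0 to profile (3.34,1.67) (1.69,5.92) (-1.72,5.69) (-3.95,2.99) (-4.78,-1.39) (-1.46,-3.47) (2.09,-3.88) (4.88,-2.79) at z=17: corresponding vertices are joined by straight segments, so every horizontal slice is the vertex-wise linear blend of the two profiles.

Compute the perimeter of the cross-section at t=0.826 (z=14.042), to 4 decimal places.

Cross-section at t=0.826: each vertex is (1-t)·p0[i] + t·p1[i].
  v1: (1-0.826)·(2.91,0.57) + 0.826·(3.34,1.67) = (3.2652,1.4786)
  v2: (1-0.826)·(1.12,2.25) + 0.826·(1.69,5.92) = (1.5908,5.2814)
  v3: (1-0.826)·(-0.67,3.6) + 0.826·(-1.72,5.69) = (-1.5373,5.3263)
  v4: (1-0.826)·(-3.32,2.24) + 0.826·(-3.95,2.99) = (-3.8404,2.8595)
  v5: (1-0.826)·(-2.17,-1.24) + 0.826·(-4.78,-1.39) = (-4.3259,-1.3639)
  v6: (1-0.826)·(-0.37,-2.47) + 0.826·(-1.46,-3.47) = (-1.2703,-3.2960)
  v7: (1-0.826)·(1.46,-2.37) + 0.826·(2.09,-3.88) = (1.9804,-3.6173)
  v8: (1-0.826)·(2.66,-1.71) + 0.826·(4.88,-2.79) = (4.4937,-2.6021)
Perimeter = Σ |v_{i+1} − v_i|:
  edge 1→2: √(-1.6744² + 3.8028²) = 4.1551 (running 4.1551)
  edge 2→3: √(-3.1281² + 0.0449²) = 3.1284 (running 7.2836)
  edge 3→4: √(-2.3031² + -2.4668²) = 3.3748 (running 10.6584)
  edge 4→5: √(-0.4855² + -4.2234²) = 4.2512 (running 14.9096)
  edge 5→6: √(3.0555² + -1.9321²) = 3.6151 (running 18.5247)
  edge 6→7: √(3.2507² + -0.3213²) = 3.2666 (running 21.7913)
  edge 7→8: √(2.5133² + 1.0152²) = 2.7106 (running 24.5019)
  edge 8→1: √(-1.2285² + 4.0807²) = 4.2616 (running 28.7635)
Perimeter = 28.7635

Perimeter at t=0.826: 28.7635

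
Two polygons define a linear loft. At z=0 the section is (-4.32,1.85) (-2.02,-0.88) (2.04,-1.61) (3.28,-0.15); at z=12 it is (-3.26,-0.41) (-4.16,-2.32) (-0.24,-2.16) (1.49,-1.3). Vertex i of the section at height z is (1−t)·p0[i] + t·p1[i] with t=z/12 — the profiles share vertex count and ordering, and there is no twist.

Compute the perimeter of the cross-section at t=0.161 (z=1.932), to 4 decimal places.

Perimeter at t=0.161: 16.4985

Cross-section at t=0.161: each vertex is (1-t)·p0[i] + t·p1[i].
  v1: (1-0.161)·(-4.32,1.85) + 0.161·(-3.26,-0.41) = (-4.1493,1.4861)
  v2: (1-0.161)·(-2.02,-0.88) + 0.161·(-4.16,-2.32) = (-2.3645,-1.1118)
  v3: (1-0.161)·(2.04,-1.61) + 0.161·(-0.24,-2.16) = (1.6729,-1.6986)
  v4: (1-0.161)·(3.28,-0.15) + 0.161·(1.49,-1.3) = (2.9918,-0.3352)
Perimeter = Σ |v_{i+1} − v_i|:
  edge 1→2: √(1.7848² + -2.5980²) = 3.1520 (running 3.1520)
  edge 2→3: √(4.0375² + -0.5867²) = 4.0799 (running 7.2319)
  edge 3→4: √(1.3189² + 1.3634²) = 1.8969 (running 9.1288)
  edge 4→1: √(-7.1411² + 1.8213²) = 7.3697 (running 16.4985)
Perimeter = 16.4985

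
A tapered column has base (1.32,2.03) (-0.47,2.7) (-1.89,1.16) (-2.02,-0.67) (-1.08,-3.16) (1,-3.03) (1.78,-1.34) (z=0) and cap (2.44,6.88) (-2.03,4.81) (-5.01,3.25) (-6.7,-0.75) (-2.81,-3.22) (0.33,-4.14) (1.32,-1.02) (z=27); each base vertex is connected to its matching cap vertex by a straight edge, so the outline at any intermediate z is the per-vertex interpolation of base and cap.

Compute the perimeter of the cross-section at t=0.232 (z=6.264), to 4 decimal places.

Cross-section at t=0.232: each vertex is (1-t)·p0[i] + t·p1[i].
  v1: (1-0.232)·(1.32,2.03) + 0.232·(2.44,6.88) = (1.5798,3.1552)
  v2: (1-0.232)·(-0.47,2.7) + 0.232·(-2.03,4.81) = (-0.8319,3.1895)
  v3: (1-0.232)·(-1.89,1.16) + 0.232·(-5.01,3.25) = (-2.6138,1.6449)
  v4: (1-0.232)·(-2.02,-0.67) + 0.232·(-6.7,-0.75) = (-3.1058,-0.6886)
  v5: (1-0.232)·(-1.08,-3.16) + 0.232·(-2.81,-3.22) = (-1.4814,-3.1739)
  v6: (1-0.232)·(1,-3.03) + 0.232·(0.33,-4.14) = (0.8446,-3.2875)
  v7: (1-0.232)·(1.78,-1.34) + 0.232·(1.32,-1.02) = (1.6733,-1.2658)
Perimeter = Σ |v_{i+1} − v_i|:
  edge 1→2: √(-2.4118² + 0.0343²) = 2.4120 (running 2.4120)
  edge 2→3: √(-1.7819² + -1.5446²) = 2.3582 (running 4.7702)
  edge 3→4: √(-0.4919² + -2.3334²) = 2.3847 (running 7.1549)
  edge 4→5: √(1.6244² + -2.4854²) = 2.9691 (running 10.1241)
  edge 5→6: √(2.3259² + -0.1136²) = 2.3287 (running 12.4528)
  edge 6→7: √(0.8287² + 2.0218²) = 2.1850 (running 14.6378)
  edge 7→1: √(-0.0934² + 4.4210²) = 4.4219 (running 19.0597)
Perimeter = 19.0597

Perimeter at t=0.232: 19.0597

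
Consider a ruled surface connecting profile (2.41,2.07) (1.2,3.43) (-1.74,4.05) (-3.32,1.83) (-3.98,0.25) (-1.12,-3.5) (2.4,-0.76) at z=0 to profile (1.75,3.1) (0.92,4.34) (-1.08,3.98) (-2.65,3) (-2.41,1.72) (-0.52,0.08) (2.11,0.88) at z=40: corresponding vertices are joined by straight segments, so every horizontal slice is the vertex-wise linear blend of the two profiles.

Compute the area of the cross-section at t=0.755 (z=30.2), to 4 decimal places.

Area at t=0.755: 17.8027

Cross-section at t=0.755: each vertex is (1-t)·p0[i] + t·p1[i].
  v1: (1-0.755)·(2.41,2.07) + 0.755·(1.75,3.1) = (1.9117,2.8476)
  v2: (1-0.755)·(1.2,3.43) + 0.755·(0.92,4.34) = (0.9886,4.1170)
  v3: (1-0.755)·(-1.74,4.05) + 0.755·(-1.08,3.98) = (-1.2417,3.9971)
  v4: (1-0.755)·(-3.32,1.83) + 0.755·(-2.65,3) = (-2.8141,2.7134)
  v5: (1-0.755)·(-3.98,0.25) + 0.755·(-2.41,1.72) = (-2.7947,1.3599)
  v6: (1-0.755)·(-1.12,-3.5) + 0.755·(-0.52,0.08) = (-0.6670,-0.7971)
  v7: (1-0.755)·(2.4,-0.76) + 0.755·(2.11,0.88) = (2.1810,0.4782)
Shoelace sum Σ(x_i·y_{i+1} − x_{i+1}·y_i):
  i=1: 1.9117·4.1170 − 0.9886·2.8476 = +5.0554 (running +5.0554)
  i=2: 0.9886·3.9971 − -1.2417·4.1170 = +9.0637 (running +14.1191)
  i=3: -1.2417·2.7134 − -2.8141·3.9971 = +7.8794 (running +21.9985)
  i=4: -2.8141·1.3599 − -2.7947·2.7134 = +3.7560 (running +25.7546)
  i=5: -2.7947·-0.7971 − -0.6670·1.3599 = +3.1346 (running +28.8892)
  i=6: -0.6670·0.4782 − 2.1810·-0.7971 = +1.4196 (running +30.3087)
  i=7: 2.1810·2.8476 − 1.9117·0.4782 = +5.2967 (running +35.6054)
Area = |Σ|/2 = |35.6054|/2 = 17.8027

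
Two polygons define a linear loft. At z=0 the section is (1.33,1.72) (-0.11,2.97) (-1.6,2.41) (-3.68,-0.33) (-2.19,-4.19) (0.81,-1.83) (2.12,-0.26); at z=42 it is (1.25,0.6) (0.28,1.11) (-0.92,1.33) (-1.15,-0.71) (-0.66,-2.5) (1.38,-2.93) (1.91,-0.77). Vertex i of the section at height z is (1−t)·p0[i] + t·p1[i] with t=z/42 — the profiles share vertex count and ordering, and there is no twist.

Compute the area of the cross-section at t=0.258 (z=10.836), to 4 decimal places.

Cross-section at t=0.258: each vertex is (1-t)·p0[i] + t·p1[i].
  v1: (1-0.258)·(1.33,1.72) + 0.258·(1.25,0.6) = (1.3094,1.4310)
  v2: (1-0.258)·(-0.11,2.97) + 0.258·(0.28,1.11) = (-0.0094,2.4901)
  v3: (1-0.258)·(-1.6,2.41) + 0.258·(-0.92,1.33) = (-1.4246,2.1314)
  v4: (1-0.258)·(-3.68,-0.33) + 0.258·(-1.15,-0.71) = (-3.0273,-0.4280)
  v5: (1-0.258)·(-2.19,-4.19) + 0.258·(-0.66,-2.5) = (-1.7953,-3.7540)
  v6: (1-0.258)·(0.81,-1.83) + 0.258·(1.38,-2.93) = (0.9571,-2.1138)
  v7: (1-0.258)·(2.12,-0.26) + 0.258·(1.91,-0.77) = (2.0658,-0.3916)
Shoelace sum Σ(x_i·y_{i+1} − x_{i+1}·y_i):
  i=1: 1.3094·2.4901 − -0.0094·1.4310 = +3.2739 (running +3.2739)
  i=2: -0.0094·2.1314 − -1.4246·2.4901 = +3.5273 (running +6.8012)
  i=3: -1.4246·-0.4280 − -3.0273·2.1314 = +7.0619 (running +13.8632)
  i=4: -3.0273·-3.7540 − -1.7953·-0.4280 = +10.5958 (running +24.4590)
  i=5: -1.7953·-2.1138 − 0.9571·-3.7540 = +7.3876 (running +31.8466)
  i=6: 0.9571·-0.3916 − 2.0658·-2.1138 = +3.9920 (running +35.8386)
  i=7: 2.0658·1.4310 − 1.3094·-0.3916 = +3.4690 (running +39.3076)
Area = |Σ|/2 = |39.3076|/2 = 19.6538

Area at t=0.258: 19.6538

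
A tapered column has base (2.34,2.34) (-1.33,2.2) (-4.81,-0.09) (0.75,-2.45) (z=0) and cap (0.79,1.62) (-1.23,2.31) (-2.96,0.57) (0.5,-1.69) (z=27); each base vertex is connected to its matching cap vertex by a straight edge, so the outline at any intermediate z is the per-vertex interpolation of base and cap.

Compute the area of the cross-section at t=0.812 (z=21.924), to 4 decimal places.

Cross-section at t=0.812: each vertex is (1-t)·p0[i] + t·p1[i].
  v1: (1-0.812)·(2.34,2.34) + 0.812·(0.79,1.62) = (1.0814,1.7554)
  v2: (1-0.812)·(-1.33,2.2) + 0.812·(-1.23,2.31) = (-1.2488,2.2893)
  v3: (1-0.812)·(-4.81,-0.09) + 0.812·(-2.96,0.57) = (-3.3078,0.4459)
  v4: (1-0.812)·(0.75,-2.45) + 0.812·(0.5,-1.69) = (0.5470,-1.8329)
Shoelace sum Σ(x_i·y_{i+1} − x_{i+1}·y_i):
  i=1: 1.0814·2.2893 − -1.2488·1.7554 = +4.6678 (running +4.6678)
  i=2: -1.2488·0.4459 − -3.3078·2.2893 = +7.0157 (running +11.6835)
  i=3: -3.3078·-1.8329 − 0.5470·0.4459 = +5.8189 (running +17.5024)
  i=4: 0.5470·1.7554 − 1.0814·-1.8329 = +2.9423 (running +20.4447)
Area = |Σ|/2 = |20.4447|/2 = 10.2223

Area at t=0.812: 10.2223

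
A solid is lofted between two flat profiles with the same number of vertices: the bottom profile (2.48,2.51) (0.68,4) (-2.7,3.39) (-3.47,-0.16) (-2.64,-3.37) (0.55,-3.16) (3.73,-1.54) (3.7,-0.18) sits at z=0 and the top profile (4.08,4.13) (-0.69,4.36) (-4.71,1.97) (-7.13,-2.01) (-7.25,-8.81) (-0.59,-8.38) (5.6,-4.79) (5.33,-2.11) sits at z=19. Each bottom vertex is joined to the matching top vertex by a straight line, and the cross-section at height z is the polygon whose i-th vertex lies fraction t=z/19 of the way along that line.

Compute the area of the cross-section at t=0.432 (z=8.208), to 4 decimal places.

Cross-section at t=0.432: each vertex is (1-t)·p0[i] + t·p1[i].
  v1: (1-0.432)·(2.48,2.51) + 0.432·(4.08,4.13) = (3.1712,3.2098)
  v2: (1-0.432)·(0.68,4) + 0.432·(-0.69,4.36) = (0.0882,4.1555)
  v3: (1-0.432)·(-2.7,3.39) + 0.432·(-4.71,1.97) = (-3.5683,2.7766)
  v4: (1-0.432)·(-3.47,-0.16) + 0.432·(-7.13,-2.01) = (-5.0511,-0.9592)
  v5: (1-0.432)·(-2.64,-3.37) + 0.432·(-7.25,-8.81) = (-4.6315,-5.7201)
  v6: (1-0.432)·(0.55,-3.16) + 0.432·(-0.59,-8.38) = (0.0575,-5.4150)
  v7: (1-0.432)·(3.73,-1.54) + 0.432·(5.6,-4.79) = (4.5378,-2.9440)
  v8: (1-0.432)·(3.7,-0.18) + 0.432·(5.33,-2.11) = (4.4042,-1.0138)
Shoelace sum Σ(x_i·y_{i+1} − x_{i+1}·y_i):
  i=1: 3.1712·4.1555 − 0.0882·3.2098 = +12.8950 (running +12.8950)
  i=2: 0.0882·2.7766 − -3.5683·4.1555 = +15.0730 (running +27.9680)
  i=3: -3.5683·-0.9592 − -5.0511·2.7766 = +17.4475 (running +45.4155)
  i=4: -5.0511·-5.7201 − -4.6315·-0.9592 = +24.4503 (running +69.8657)
  i=5: -4.6315·-5.4150 − 0.0575·-5.7201 = +25.4089 (running +95.2746)
  i=6: 0.0575·-2.9440 − 4.5378·-5.4150 = +24.4032 (running +119.6779)
  i=7: 4.5378·-1.0138 − 4.4042·-2.9440 = +8.3656 (running +128.0434)
  i=8: 4.4042·3.2098 − 3.1712·-1.0138 = +17.3515 (running +145.3949)
Area = |Σ|/2 = |145.3949|/2 = 72.6975

Area at t=0.432: 72.6975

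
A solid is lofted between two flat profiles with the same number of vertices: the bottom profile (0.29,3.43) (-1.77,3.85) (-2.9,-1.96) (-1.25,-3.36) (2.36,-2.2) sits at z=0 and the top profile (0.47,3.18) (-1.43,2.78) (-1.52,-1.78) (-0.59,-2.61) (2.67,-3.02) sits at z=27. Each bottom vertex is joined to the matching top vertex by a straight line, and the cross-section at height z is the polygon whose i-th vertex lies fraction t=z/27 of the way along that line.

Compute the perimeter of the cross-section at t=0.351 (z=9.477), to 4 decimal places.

Cross-section at t=0.351: each vertex is (1-t)·p0[i] + t·p1[i].
  v1: (1-0.351)·(0.29,3.43) + 0.351·(0.47,3.18) = (0.3532,3.3422)
  v2: (1-0.351)·(-1.77,3.85) + 0.351·(-1.43,2.78) = (-1.6507,3.4744)
  v3: (1-0.351)·(-2.9,-1.96) + 0.351·(-1.52,-1.78) = (-2.4156,-1.8968)
  v4: (1-0.351)·(-1.25,-3.36) + 0.351·(-0.59,-2.61) = (-1.0183,-3.0967)
  v5: (1-0.351)·(2.36,-2.2) + 0.351·(2.67,-3.02) = (2.4688,-2.4878)
Perimeter = Σ |v_{i+1} − v_i|:
  edge 1→2: √(-2.0038² + 0.1322²) = 2.0082 (running 2.0082)
  edge 2→3: √(-0.7650² + -5.3712²) = 5.4254 (running 7.4336)
  edge 3→4: √(1.3973² + -1.1999²) = 1.8418 (running 9.2754)
  edge 4→5: √(3.4871² + 0.6089²) = 3.5399 (running 12.8154)
  edge 5→1: √(-2.1156² + 5.8301²) = 6.2021 (running 19.0174)
Perimeter = 19.0174

Perimeter at t=0.351: 19.0174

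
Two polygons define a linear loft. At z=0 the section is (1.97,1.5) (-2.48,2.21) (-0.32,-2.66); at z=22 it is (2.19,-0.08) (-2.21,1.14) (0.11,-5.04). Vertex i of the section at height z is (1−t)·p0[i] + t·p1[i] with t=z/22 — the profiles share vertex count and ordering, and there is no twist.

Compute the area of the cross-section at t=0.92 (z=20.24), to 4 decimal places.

Cross-section at t=0.92: each vertex is (1-t)·p0[i] + t·p1[i].
  v1: (1-0.92)·(1.97,1.5) + 0.92·(2.19,-0.08) = (2.1724,0.0464)
  v2: (1-0.92)·(-2.48,2.21) + 0.92·(-2.21,1.14) = (-2.2316,1.2256)
  v3: (1-0.92)·(-0.32,-2.66) + 0.92·(0.11,-5.04) = (0.0756,-4.8496)
Shoelace sum Σ(x_i·y_{i+1} − x_{i+1}·y_i):
  i=1: 2.1724·1.2256 − -2.2316·0.0464 = +2.7660 (running +2.7660)
  i=2: -2.2316·-4.8496 − 0.0756·1.2256 = +10.7297 (running +13.4958)
  i=3: 0.0756·0.0464 − 2.1724·-4.8496 = +10.5388 (running +24.0345)
Area = |Σ|/2 = |24.0345|/2 = 12.0173

Area at t=0.92: 12.0173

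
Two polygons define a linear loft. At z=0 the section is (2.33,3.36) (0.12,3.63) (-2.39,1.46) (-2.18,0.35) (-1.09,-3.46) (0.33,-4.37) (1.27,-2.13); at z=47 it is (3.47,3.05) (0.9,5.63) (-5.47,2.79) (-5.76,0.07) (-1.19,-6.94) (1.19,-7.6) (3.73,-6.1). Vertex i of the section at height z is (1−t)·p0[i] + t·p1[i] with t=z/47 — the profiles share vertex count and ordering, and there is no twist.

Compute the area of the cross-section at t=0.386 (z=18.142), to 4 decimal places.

Cross-section at t=0.386: each vertex is (1-t)·p0[i] + t·p1[i].
  v1: (1-0.386)·(2.33,3.36) + 0.386·(3.47,3.05) = (2.7700,3.2403)
  v2: (1-0.386)·(0.12,3.63) + 0.386·(0.9,5.63) = (0.4211,4.4020)
  v3: (1-0.386)·(-2.39,1.46) + 0.386·(-5.47,2.79) = (-3.5789,1.9734)
  v4: (1-0.386)·(-2.18,0.35) + 0.386·(-5.76,0.07) = (-3.5619,0.2419)
  v5: (1-0.386)·(-1.09,-3.46) + 0.386·(-1.19,-6.94) = (-1.1286,-4.8033)
  v6: (1-0.386)·(0.33,-4.37) + 0.386·(1.19,-7.6) = (0.6620,-5.6168)
  v7: (1-0.386)·(1.27,-2.13) + 0.386·(3.73,-6.1) = (2.2196,-3.6624)
Shoelace sum Σ(x_i·y_{i+1} − x_{i+1}·y_i):
  i=1: 2.7700·4.4020 − 0.4211·3.2403 = +10.8293 (running +10.8293)
  i=2: 0.4211·1.9734 − -3.5789·4.4020 = +16.5852 (running +27.4145)
  i=3: -3.5789·0.2419 − -3.5619·1.9734 = +6.1631 (running +33.5776)
  i=4: -3.5619·-4.8033 − -1.1286·0.2419 = +17.3817 (running +50.9593)
  i=5: -1.1286·-5.6168 − 0.6620·-4.8033 = +9.5187 (running +60.4780)
  i=6: 0.6620·-3.6624 − 2.2196·-5.6168 = +10.0424 (running +70.5204)
  i=7: 2.2196·3.2403 − 2.7700·-3.6624 = +17.3372 (running +87.8576)
Area = |Σ|/2 = |87.8576|/2 = 43.9288

Area at t=0.386: 43.9288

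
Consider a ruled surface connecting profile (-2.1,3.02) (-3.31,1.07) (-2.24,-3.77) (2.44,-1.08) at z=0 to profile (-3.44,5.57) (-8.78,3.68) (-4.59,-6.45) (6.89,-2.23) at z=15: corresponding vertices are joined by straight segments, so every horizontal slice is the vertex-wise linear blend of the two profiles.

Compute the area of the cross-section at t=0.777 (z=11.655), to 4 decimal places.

Cross-section at t=0.777: each vertex is (1-t)·p0[i] + t·p1[i].
  v1: (1-0.777)·(-2.1,3.02) + 0.777·(-3.44,5.57) = (-3.1412,5.0014)
  v2: (1-0.777)·(-3.31,1.07) + 0.777·(-8.78,3.68) = (-7.5602,3.0980)
  v3: (1-0.777)·(-2.24,-3.77) + 0.777·(-4.59,-6.45) = (-4.0659,-5.8524)
  v4: (1-0.777)·(2.44,-1.08) + 0.777·(6.89,-2.23) = (5.8977,-1.9735)
Shoelace sum Σ(x_i·y_{i+1} − x_{i+1}·y_i):
  i=1: -3.1412·3.0980 − -7.5602·5.0014 = +28.0799 (running +28.0799)
  i=2: -7.5602·-5.8524 − -4.0659·3.0980 = +56.8411 (running +84.9210)
  i=3: -4.0659·-1.9735 − 5.8977·-5.8524 = +42.5395 (running +127.4605)
  i=4: 5.8977·5.0014 − -3.1412·-1.9735 = +23.2969 (running +150.7575)
Area = |Σ|/2 = |150.7575|/2 = 75.3787

Area at t=0.777: 75.3787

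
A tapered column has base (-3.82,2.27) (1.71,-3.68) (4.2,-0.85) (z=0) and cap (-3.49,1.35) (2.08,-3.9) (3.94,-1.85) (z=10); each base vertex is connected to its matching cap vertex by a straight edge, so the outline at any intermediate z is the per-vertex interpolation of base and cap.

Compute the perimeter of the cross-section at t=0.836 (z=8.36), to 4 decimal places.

Perimeter at t=0.836: 18.8346

Cross-section at t=0.836: each vertex is (1-t)·p0[i] + t·p1[i].
  v1: (1-0.836)·(-3.82,2.27) + 0.836·(-3.49,1.35) = (-3.5441,1.5009)
  v2: (1-0.836)·(1.71,-3.68) + 0.836·(2.08,-3.9) = (2.0193,-3.8639)
  v3: (1-0.836)·(4.2,-0.85) + 0.836·(3.94,-1.85) = (3.9826,-1.6860)
Perimeter = Σ |v_{i+1} − v_i|:
  edge 1→2: √(5.5634² + -5.3648²) = 7.7287 (running 7.7287)
  edge 2→3: √(1.9633² + 2.1779²) = 2.9322 (running 10.6609)
  edge 3→1: √(-7.5268² + 3.1869²) = 8.1736 (running 18.8346)
Perimeter = 18.8346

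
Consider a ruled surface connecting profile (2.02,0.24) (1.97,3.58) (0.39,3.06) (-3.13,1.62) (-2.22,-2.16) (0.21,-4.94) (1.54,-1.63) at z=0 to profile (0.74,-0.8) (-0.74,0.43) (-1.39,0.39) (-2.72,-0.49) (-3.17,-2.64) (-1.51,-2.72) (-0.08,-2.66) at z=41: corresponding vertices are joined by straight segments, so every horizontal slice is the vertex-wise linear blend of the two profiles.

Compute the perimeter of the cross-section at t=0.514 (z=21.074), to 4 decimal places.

Cross-section at t=0.514: each vertex is (1-t)·p0[i] + t·p1[i].
  v1: (1-0.514)·(2.02,0.24) + 0.514·(0.74,-0.8) = (1.3621,-0.2946)
  v2: (1-0.514)·(1.97,3.58) + 0.514·(-0.74,0.43) = (0.5771,1.9609)
  v3: (1-0.514)·(0.39,3.06) + 0.514·(-1.39,0.39) = (-0.5249,1.6876)
  v4: (1-0.514)·(-3.13,1.62) + 0.514·(-2.72,-0.49) = (-2.9193,0.5355)
  v5: (1-0.514)·(-2.22,-2.16) + 0.514·(-3.17,-2.64) = (-2.7083,-2.4067)
  v6: (1-0.514)·(0.21,-4.94) + 0.514·(-1.51,-2.72) = (-0.6741,-3.7989)
  v7: (1-0.514)·(1.54,-1.63) + 0.514·(-0.08,-2.66) = (0.7073,-2.1594)
Perimeter = Σ |v_{i+1} − v_i|:
  edge 1→2: √(-0.7850² + 2.2555²) = 2.3882 (running 2.3882)
  edge 2→3: √(-1.1020² + -0.2733²) = 1.1354 (running 3.5235)
  edge 3→4: √(-2.3943² + -1.1522²) = 2.6571 (running 6.1807)
  edge 4→5: √(0.2110² + -2.9422²) = 2.9497 (running 9.1304)
  edge 5→6: √(2.0342² + -1.3922²) = 2.4650 (running 11.5954)
  edge 6→7: √(1.3814² + 1.6395²) = 2.1439 (running 13.7393)
  edge 7→1: √(0.6548² + 1.8649²) = 1.9765 (running 15.7157)
Perimeter = 15.7157

Perimeter at t=0.514: 15.7157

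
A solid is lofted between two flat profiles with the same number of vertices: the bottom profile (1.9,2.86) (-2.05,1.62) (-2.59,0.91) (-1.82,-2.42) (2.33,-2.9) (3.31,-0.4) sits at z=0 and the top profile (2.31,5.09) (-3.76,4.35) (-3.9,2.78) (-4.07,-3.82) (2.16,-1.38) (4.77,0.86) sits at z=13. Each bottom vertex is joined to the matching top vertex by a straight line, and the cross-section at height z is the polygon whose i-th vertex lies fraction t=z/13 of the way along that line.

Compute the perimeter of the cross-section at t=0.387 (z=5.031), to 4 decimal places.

Cross-section at t=0.387: each vertex is (1-t)·p0[i] + t·p1[i].
  v1: (1-0.387)·(1.9,2.86) + 0.387·(2.31,5.09) = (2.0587,3.7230)
  v2: (1-0.387)·(-2.05,1.62) + 0.387·(-3.76,4.35) = (-2.7118,2.6765)
  v3: (1-0.387)·(-2.59,0.91) + 0.387·(-3.9,2.78) = (-3.0970,1.6337)
  v4: (1-0.387)·(-1.82,-2.42) + 0.387·(-4.07,-3.82) = (-2.6908,-2.9618)
  v5: (1-0.387)·(2.33,-2.9) + 0.387·(2.16,-1.38) = (2.2642,-2.3118)
  v6: (1-0.387)·(3.31,-0.4) + 0.387·(4.77,0.86) = (3.8750,0.0876)
Perimeter = Σ |v_{i+1} − v_i|:
  edge 1→2: √(-4.7704² + -1.0465²) = 4.8839 (running 4.8839)
  edge 2→3: √(-0.3852² + -1.0428²) = 1.1117 (running 5.9956)
  edge 3→4: √(0.4062² + -4.5955²) = 4.6134 (running 10.6090)
  edge 4→5: √(4.9550² + 0.6500²) = 4.9974 (running 15.6064)
  edge 5→6: √(1.6108² + 2.3994²) = 2.8899 (running 18.4963)
  edge 6→1: √(-1.8164² + 3.6354²) = 4.0639 (running 22.5602)
Perimeter = 22.5602

Perimeter at t=0.387: 22.5602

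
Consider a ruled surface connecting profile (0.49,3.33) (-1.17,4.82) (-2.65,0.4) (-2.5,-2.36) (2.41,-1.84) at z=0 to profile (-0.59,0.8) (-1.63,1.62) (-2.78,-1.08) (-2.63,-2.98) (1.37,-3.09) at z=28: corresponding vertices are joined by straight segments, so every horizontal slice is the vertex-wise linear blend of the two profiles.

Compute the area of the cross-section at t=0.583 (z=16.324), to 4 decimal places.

Cross-section at t=0.583: each vertex is (1-t)·p0[i] + t·p1[i].
  v1: (1-0.583)·(0.49,3.33) + 0.583·(-0.59,0.8) = (-0.1396,1.8550)
  v2: (1-0.583)·(-1.17,4.82) + 0.583·(-1.63,1.62) = (-1.4382,2.9544)
  v3: (1-0.583)·(-2.65,0.4) + 0.583·(-2.78,-1.08) = (-2.7258,-0.4628)
  v4: (1-0.583)·(-2.5,-2.36) + 0.583·(-2.63,-2.98) = (-2.5758,-2.7215)
  v5: (1-0.583)·(2.41,-1.84) + 0.583·(1.37,-3.09) = (1.8037,-2.5688)
Shoelace sum Σ(x_i·y_{i+1} − x_{i+1}·y_i):
  i=1: -0.1396·2.9544 − -1.4382·1.8550 = +2.2553 (running +2.2553)
  i=2: -1.4382·-0.4628 − -2.7258·2.9544 = +8.7187 (running +10.9740)
  i=3: -2.7258·-2.7215 − -2.5758·-0.4628 = +6.2259 (running +17.2000)
  i=4: -2.5758·-2.5688 − 1.8037·-2.7215 = +11.5252 (running +28.7252)
  i=5: 1.8037·1.8550 − -0.1396·-2.5688 = +2.9871 (running +31.7123)
Area = |Σ|/2 = |31.7123|/2 = 15.8562

Area at t=0.583: 15.8562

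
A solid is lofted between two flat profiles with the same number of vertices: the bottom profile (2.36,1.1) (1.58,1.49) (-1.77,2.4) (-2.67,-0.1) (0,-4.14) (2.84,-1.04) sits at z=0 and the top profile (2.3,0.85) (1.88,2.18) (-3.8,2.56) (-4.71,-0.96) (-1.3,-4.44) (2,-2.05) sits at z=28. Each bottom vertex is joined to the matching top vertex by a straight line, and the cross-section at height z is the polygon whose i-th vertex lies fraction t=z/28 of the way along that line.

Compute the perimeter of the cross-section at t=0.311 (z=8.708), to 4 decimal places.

Cross-section at t=0.311: each vertex is (1-t)·p0[i] + t·p1[i].
  v1: (1-0.311)·(2.36,1.1) + 0.311·(2.3,0.85) = (2.3413,1.0223)
  v2: (1-0.311)·(1.58,1.49) + 0.311·(1.88,2.18) = (1.6733,1.7046)
  v3: (1-0.311)·(-1.77,2.4) + 0.311·(-3.8,2.56) = (-2.4013,2.4498)
  v4: (1-0.311)·(-2.67,-0.1) + 0.311·(-4.71,-0.96) = (-3.3044,-0.3675)
  v5: (1-0.311)·(0,-4.14) + 0.311·(-1.3,-4.44) = (-0.4043,-4.2333)
  v6: (1-0.311)·(2.84,-1.04) + 0.311·(2,-2.05) = (2.5788,-1.3541)
Perimeter = Σ |v_{i+1} − v_i|:
  edge 1→2: √(-0.6680² + 0.6823²) = 0.9549 (running 0.9549)
  edge 2→3: √(-4.0746² + 0.7452²) = 4.1422 (running 5.0971)
  edge 3→4: √(-0.9031² + -2.8172²) = 2.9584 (running 8.0556)
  edge 4→5: √(2.9001² + -3.8658²) = 4.8328 (running 12.8883)
  edge 5→6: √(2.9831² + 2.8792²) = 4.1459 (running 17.0342)
  edge 6→1: √(-0.2374² + 2.3764²) = 2.3882 (running 19.4224)
Perimeter = 19.4224

Perimeter at t=0.311: 19.4224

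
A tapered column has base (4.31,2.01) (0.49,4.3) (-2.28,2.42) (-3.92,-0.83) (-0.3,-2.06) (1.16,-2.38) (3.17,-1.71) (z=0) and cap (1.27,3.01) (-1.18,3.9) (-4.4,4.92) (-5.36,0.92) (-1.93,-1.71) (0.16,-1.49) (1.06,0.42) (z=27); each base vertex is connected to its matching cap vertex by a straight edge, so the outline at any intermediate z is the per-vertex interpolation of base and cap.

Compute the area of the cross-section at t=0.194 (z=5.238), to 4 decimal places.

Area at t=0.194: 33.9027

Cross-section at t=0.194: each vertex is (1-t)·p0[i] + t·p1[i].
  v1: (1-0.194)·(4.31,2.01) + 0.194·(1.27,3.01) = (3.7202,2.2040)
  v2: (1-0.194)·(0.49,4.3) + 0.194·(-1.18,3.9) = (0.1660,4.2224)
  v3: (1-0.194)·(-2.28,2.42) + 0.194·(-4.4,4.92) = (-2.6913,2.9050)
  v4: (1-0.194)·(-3.92,-0.83) + 0.194·(-5.36,0.92) = (-4.1994,-0.4905)
  v5: (1-0.194)·(-0.3,-2.06) + 0.194·(-1.93,-1.71) = (-0.6162,-1.9921)
  v6: (1-0.194)·(1.16,-2.38) + 0.194·(0.16,-1.49) = (0.9660,-2.2073)
  v7: (1-0.194)·(3.17,-1.71) + 0.194·(1.06,0.42) = (2.7607,-1.2968)
Shoelace sum Σ(x_i·y_{i+1} − x_{i+1}·y_i):
  i=1: 3.7202·4.2224 − 0.1660·2.2040 = +15.3424 (running +15.3424)
  i=2: 0.1660·2.9050 − -2.6913·4.2224 = +11.8459 (running +27.1884)
  i=3: -2.6913·-0.4905 − -4.1994·2.9050 = +13.5192 (running +40.7076)
  i=4: -4.1994·-1.9921 − -0.6162·-0.4905 = +8.0633 (running +48.7709)
  i=5: -0.6162·-2.2073 − 0.9660·-1.9921 = +3.2846 (running +52.0555)
  i=6: 0.9660·-1.2968 − 2.7607·-2.2073 = +4.8410 (running +56.8965)
  i=7: 2.7607·2.2040 − 3.7202·-1.2968 = +10.9088 (running +67.8053)
Area = |Σ|/2 = |67.8053|/2 = 33.9027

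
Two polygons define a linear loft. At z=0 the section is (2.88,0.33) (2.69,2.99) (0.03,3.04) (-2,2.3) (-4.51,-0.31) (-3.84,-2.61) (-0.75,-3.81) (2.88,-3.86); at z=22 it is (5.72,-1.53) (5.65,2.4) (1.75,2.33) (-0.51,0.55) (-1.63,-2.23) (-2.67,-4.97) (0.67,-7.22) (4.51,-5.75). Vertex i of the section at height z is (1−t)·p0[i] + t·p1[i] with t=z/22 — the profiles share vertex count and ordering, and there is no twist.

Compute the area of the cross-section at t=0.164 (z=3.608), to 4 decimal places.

Cross-section at t=0.164: each vertex is (1-t)·p0[i] + t·p1[i].
  v1: (1-0.164)·(2.88,0.33) + 0.164·(5.72,-1.53) = (3.3458,0.0250)
  v2: (1-0.164)·(2.69,2.99) + 0.164·(5.65,2.4) = (3.1754,2.8932)
  v3: (1-0.164)·(0.03,3.04) + 0.164·(1.75,2.33) = (0.3121,2.9236)
  v4: (1-0.164)·(-2,2.3) + 0.164·(-0.51,0.55) = (-1.7556,2.0130)
  v5: (1-0.164)·(-4.51,-0.31) + 0.164·(-1.63,-2.23) = (-4.0377,-0.6249)
  v6: (1-0.164)·(-3.84,-2.61) + 0.164·(-2.67,-4.97) = (-3.6481,-2.9970)
  v7: (1-0.164)·(-0.75,-3.81) + 0.164·(0.67,-7.22) = (-0.5171,-4.3692)
  v8: (1-0.164)·(2.88,-3.86) + 0.164·(4.51,-5.75) = (3.1473,-4.1700)
Shoelace sum Σ(x_i·y_{i+1} − x_{i+1}·y_i):
  i=1: 3.3458·2.8932 − 3.1754·0.0250 = +9.6008 (running +9.6008)
  i=2: 3.1754·2.9236 − 0.3121·2.8932 = +8.3807 (running +17.9815)
  i=3: 0.3121·2.0130 − -1.7556·2.9236 = +5.7609 (running +23.7424)
  i=4: -1.7556·-0.6249 − -4.0377·2.0130 = +9.2249 (running +32.9673)
  i=5: -4.0377·-2.9970 − -3.6481·-0.6249 = +9.8215 (running +42.7888)
  i=6: -3.6481·-4.3692 − -0.5171·-2.9970 = +14.3897 (running +57.1785)
  i=7: -0.5171·-4.1700 − 3.1473·-4.3692 = +15.9078 (running +73.0862)
  i=8: 3.1473·0.0250 − 3.3458·-4.1700 = +14.0302 (running +87.1165)
Area = |Σ|/2 = |87.1165|/2 = 43.5582

Area at t=0.164: 43.5582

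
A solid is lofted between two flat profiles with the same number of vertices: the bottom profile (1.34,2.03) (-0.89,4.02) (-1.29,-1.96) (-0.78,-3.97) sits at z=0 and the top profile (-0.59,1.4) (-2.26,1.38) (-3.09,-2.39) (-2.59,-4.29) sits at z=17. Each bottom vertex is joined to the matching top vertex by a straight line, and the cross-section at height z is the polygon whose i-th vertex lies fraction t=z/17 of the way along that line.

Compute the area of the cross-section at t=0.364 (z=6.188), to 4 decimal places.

Cross-section at t=0.364: each vertex is (1-t)·p0[i] + t·p1[i].
  v1: (1-0.364)·(1.34,2.03) + 0.364·(-0.59,1.4) = (0.6375,1.8007)
  v2: (1-0.364)·(-0.89,4.02) + 0.364·(-2.26,1.38) = (-1.3887,3.0590)
  v3: (1-0.364)·(-1.29,-1.96) + 0.364·(-3.09,-2.39) = (-1.9452,-2.1165)
  v4: (1-0.364)·(-0.78,-3.97) + 0.364·(-2.59,-4.29) = (-1.4388,-4.0865)
Shoelace sum Σ(x_i·y_{i+1} − x_{i+1}·y_i):
  i=1: 0.6375·3.0590 − -1.3887·1.8007 = +4.4506 (running +4.4506)
  i=2: -1.3887·-2.1165 − -1.9452·3.0590 = +8.8896 (running +13.3403)
  i=3: -1.9452·-4.0865 − -1.4388·-2.1165 = +4.9037 (running +18.2439)
  i=4: -1.4388·1.8007 − 0.6375·-4.0865 = +0.0142 (running +18.2581)
Area = |Σ|/2 = |18.2581|/2 = 9.1291

Area at t=0.364: 9.1291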